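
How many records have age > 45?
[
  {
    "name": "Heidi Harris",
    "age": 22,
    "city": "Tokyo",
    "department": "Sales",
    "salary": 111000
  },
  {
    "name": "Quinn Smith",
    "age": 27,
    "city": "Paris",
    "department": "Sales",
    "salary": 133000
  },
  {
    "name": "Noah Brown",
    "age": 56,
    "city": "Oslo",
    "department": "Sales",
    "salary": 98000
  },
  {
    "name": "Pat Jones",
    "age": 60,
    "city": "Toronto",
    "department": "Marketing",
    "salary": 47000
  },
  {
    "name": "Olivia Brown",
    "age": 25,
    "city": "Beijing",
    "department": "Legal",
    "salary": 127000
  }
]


Data: 5 records
Condition: age > 45

Checking each record:
  Heidi Harris: 22
  Quinn Smith: 27
  Noah Brown: 56 MATCH
  Pat Jones: 60 MATCH
  Olivia Brown: 25

Count: 2

2


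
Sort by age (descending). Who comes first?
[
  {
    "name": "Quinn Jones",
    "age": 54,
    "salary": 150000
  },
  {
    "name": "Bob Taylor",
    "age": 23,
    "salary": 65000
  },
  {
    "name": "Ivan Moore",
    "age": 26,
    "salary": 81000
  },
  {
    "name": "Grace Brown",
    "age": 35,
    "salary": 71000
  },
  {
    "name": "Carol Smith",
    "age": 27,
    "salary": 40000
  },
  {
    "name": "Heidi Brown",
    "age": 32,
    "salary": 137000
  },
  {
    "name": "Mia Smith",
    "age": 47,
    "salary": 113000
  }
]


Sort by: age (descending)

Sorted order:
  1. Quinn Jones (age = 54)
  2. Mia Smith (age = 47)
  3. Grace Brown (age = 35)
  4. Heidi Brown (age = 32)
  5. Carol Smith (age = 27)
  6. Ivan Moore (age = 26)
  7. Bob Taylor (age = 23)

First: Quinn Jones

Quinn Jones


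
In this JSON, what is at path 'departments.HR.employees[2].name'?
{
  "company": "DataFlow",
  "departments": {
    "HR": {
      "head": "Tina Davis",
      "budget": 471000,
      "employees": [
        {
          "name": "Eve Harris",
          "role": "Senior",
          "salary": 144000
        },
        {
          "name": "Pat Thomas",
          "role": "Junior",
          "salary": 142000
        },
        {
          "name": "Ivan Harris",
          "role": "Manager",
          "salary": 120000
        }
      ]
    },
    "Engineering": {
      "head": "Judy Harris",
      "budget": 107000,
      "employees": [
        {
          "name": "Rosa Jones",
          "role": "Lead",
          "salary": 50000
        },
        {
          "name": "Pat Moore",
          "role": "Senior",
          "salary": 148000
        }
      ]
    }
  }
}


Path: departments.HR.employees[2].name

Navigate:
  -> departments
  -> HR
  -> employees[2].name = 'Ivan Harris'

Ivan Harris


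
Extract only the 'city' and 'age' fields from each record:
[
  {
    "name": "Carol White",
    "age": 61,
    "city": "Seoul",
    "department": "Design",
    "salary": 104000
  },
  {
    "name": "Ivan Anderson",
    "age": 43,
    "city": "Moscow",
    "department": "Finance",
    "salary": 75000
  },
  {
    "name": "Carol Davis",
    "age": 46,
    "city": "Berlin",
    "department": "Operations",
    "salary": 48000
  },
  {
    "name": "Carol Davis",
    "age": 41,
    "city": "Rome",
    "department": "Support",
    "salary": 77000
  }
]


Original: 4 records with fields: name, age, city, department, salary
Keep: ['city', 'age']
Drop: ['name', 'department', 'salary']
Result: 4 records, 2 fields each

[
  {
    "city": "Seoul",
    "age": 61
  },
  {
    "city": "Moscow",
    "age": 43
  },
  {
    "city": "Berlin",
    "age": 46
  },
  {
    "city": "Rome",
    "age": 41
  }
]


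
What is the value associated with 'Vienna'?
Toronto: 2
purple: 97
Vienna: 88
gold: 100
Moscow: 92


Looking up key 'Vienna'
Value: 88

88


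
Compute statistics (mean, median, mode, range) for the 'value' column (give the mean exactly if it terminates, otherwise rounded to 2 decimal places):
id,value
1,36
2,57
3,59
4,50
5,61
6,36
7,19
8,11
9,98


Data: [36, 57, 59, 50, 61, 36, 19, 11, 98]
Count: 9
Sum: 427
Mean: 427/9 ≈ 47.44 (rounded to 2 decimal places)
Sorted: [11, 19, 36, 36, 50, 57, 59, 61, 98]
Median: 50.0
Mode: 36 (2 times)
Range: 98 - 11 = 87
Min: 11, Max: 98

mean≈47.44, median=50.0, mode=36, range=87


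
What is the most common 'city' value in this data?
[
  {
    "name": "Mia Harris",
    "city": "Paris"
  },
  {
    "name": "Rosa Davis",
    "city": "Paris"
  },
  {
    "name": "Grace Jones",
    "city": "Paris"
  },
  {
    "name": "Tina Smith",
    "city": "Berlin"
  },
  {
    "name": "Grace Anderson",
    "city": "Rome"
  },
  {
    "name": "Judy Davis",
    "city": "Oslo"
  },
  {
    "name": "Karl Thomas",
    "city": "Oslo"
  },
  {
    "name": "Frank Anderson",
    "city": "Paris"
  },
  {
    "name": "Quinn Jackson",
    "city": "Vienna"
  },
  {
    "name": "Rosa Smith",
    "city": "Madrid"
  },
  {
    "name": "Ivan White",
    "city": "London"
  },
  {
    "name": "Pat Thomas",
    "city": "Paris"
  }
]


Counting 'city' values across 12 records:

  Paris: 5 #####
  Oslo: 2 ##
  Berlin: 1 #
  Rome: 1 #
  Vienna: 1 #
  Madrid: 1 #
  London: 1 #

Most common: Paris (5 times)

Paris (5 times)


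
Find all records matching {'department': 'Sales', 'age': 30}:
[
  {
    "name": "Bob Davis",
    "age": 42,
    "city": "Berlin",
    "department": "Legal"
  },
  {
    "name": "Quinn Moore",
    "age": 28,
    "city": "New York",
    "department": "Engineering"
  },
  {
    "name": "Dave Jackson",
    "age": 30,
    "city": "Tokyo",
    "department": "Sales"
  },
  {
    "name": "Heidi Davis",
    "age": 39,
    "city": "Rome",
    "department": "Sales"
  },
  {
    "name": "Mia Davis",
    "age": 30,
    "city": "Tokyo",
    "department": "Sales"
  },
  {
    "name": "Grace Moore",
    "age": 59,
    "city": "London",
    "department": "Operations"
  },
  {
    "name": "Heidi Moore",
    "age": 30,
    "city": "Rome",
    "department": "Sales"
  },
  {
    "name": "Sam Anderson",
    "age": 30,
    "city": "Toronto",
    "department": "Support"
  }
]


Search criteria: {'department': 'Sales', 'age': 30}

Checking 8 records:
  Bob Davis: {department: Legal, age: 42}
  Quinn Moore: {department: Engineering, age: 28}
  Dave Jackson: {department: Sales, age: 30} <-- MATCH
  Heidi Davis: {department: Sales, age: 39}
  Mia Davis: {department: Sales, age: 30} <-- MATCH
  Grace Moore: {department: Operations, age: 59}
  Heidi Moore: {department: Sales, age: 30} <-- MATCH
  Sam Anderson: {department: Support, age: 30}

Matches: ["Dave Jackson", "Mia Davis", "Heidi Moore"]

["Dave Jackson", "Mia Davis", "Heidi Moore"]


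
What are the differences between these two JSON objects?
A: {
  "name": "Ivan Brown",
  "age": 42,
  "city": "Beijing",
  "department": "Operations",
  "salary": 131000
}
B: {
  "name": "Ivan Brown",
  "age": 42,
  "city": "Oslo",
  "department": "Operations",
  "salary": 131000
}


Comparing each field (in key order):
  name: same
  age: same
  city: DIFFERENT
  department: same
  salary: same
Differences:
  city: Beijing -> Oslo

1 field(s) changed

1 change: city


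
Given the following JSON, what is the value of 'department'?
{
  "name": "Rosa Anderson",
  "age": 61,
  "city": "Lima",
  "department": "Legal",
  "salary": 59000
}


Looking up field 'department'
Value: Legal

Legal


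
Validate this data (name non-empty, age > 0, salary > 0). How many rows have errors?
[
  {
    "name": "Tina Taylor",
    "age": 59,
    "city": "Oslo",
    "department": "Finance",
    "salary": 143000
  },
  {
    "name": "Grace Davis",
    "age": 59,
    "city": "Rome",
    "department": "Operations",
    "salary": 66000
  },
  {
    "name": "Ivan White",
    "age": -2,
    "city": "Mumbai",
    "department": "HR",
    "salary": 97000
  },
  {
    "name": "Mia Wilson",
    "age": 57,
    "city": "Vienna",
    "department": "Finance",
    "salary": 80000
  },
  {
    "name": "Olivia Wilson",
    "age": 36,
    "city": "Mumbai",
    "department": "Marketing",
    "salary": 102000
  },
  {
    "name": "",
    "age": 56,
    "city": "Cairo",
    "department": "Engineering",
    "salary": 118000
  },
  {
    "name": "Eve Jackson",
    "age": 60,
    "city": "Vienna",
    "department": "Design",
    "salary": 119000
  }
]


Validating 7 records:
Rules: name non-empty, age > 0, salary > 0

  Row 1 (Tina Taylor): OK
  Row 2 (Grace Davis): OK
  Row 3 (Ivan White): negative age: -2
  Row 4 (Mia Wilson): OK
  Row 5 (Olivia Wilson): OK
  Row 6 (???): empty name
  Row 7 (Eve Jackson): OK

Total errors: 2

2 errors


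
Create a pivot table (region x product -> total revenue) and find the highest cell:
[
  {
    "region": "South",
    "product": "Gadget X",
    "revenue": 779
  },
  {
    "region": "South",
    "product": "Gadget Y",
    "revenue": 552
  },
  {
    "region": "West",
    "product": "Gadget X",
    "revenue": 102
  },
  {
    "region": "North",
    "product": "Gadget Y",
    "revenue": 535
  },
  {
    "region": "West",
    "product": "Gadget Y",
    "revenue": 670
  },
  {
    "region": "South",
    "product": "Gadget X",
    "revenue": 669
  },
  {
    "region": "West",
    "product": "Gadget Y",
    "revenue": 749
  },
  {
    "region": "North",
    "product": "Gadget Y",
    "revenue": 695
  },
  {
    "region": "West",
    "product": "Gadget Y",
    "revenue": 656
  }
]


Pivot: region (rows) x product (columns) -> total revenue

     Gadget X      Gadget Y    
North            0          1230  
South         1448           552  
West           102          2075  

Highest: West / Gadget Y = $2075

West / Gadget Y = $2075


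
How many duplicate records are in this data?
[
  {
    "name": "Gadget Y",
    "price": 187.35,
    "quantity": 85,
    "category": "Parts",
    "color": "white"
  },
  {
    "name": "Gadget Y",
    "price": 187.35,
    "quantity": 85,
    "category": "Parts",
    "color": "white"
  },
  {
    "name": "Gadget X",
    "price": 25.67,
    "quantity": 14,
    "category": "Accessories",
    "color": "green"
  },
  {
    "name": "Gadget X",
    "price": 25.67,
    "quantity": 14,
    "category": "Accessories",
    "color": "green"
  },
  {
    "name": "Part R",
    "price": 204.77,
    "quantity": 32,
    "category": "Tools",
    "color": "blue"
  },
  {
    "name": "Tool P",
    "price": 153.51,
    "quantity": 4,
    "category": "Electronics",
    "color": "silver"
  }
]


Checking 6 records for duplicates:

  Row 1: Gadget Y ($187.35, qty 85)
  Row 2: Gadget Y ($187.35, qty 85) <-- DUPLICATE
  Row 3: Gadget X ($25.67, qty 14)
  Row 4: Gadget X ($25.67, qty 14) <-- DUPLICATE
  Row 5: Part R ($204.77, qty 32)
  Row 6: Tool P ($153.51, qty 4)

Duplicates found: 2
Unique records: 4

2 duplicates, 4 unique


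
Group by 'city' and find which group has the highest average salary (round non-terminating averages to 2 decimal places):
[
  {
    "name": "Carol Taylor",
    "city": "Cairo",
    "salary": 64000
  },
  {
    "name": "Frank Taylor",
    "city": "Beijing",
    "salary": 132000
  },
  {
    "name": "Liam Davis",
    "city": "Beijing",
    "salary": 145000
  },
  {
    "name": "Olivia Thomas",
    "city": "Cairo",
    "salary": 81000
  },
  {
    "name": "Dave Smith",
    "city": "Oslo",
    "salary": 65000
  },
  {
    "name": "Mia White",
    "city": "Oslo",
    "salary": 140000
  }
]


Group by: city

Groups:
  Beijing: 2 people, avg salary = 277000/2 = $138500
  Cairo: 2 people, avg salary = 145000/2 = $72500
  Oslo: 2 people, avg salary = 205000/2 = $102500

Highest average salary: Beijing ($138500)

Beijing ($138500)


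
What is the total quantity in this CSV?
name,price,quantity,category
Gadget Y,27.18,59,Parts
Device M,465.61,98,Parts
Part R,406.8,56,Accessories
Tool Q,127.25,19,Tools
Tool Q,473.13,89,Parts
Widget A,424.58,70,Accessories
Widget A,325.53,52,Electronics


Computing total quantity:
Values: [59, 98, 56, 19, 89, 70, 52]
Sum = 443

443


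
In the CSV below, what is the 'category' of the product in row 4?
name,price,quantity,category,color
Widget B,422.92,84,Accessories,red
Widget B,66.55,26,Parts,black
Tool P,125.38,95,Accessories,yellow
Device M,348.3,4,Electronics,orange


Query: Row 4 ('Device M'), column 'category'
Value: Electronics

Electronics


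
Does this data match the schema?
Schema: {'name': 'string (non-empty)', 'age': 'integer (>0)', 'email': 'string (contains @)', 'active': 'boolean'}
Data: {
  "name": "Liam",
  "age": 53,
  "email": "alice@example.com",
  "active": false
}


Validating each field against schema:
  name: OK (non-empty string)
  age: OK (positive integer)
  email: OK (string with @)
  active: OK (boolean)

Result: VALID

VALID


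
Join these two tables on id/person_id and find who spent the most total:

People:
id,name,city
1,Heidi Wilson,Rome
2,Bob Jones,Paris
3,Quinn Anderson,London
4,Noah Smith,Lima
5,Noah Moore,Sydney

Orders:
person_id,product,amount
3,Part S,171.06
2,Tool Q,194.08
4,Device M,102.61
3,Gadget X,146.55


Join on: people.id = orders.person_id

Joined rows:
  Quinn Anderson (London) bought Part S for $171.06
  Bob Jones (Paris) bought Tool Q for $194.08
  Noah Smith (Lima) bought Device M for $102.61
  Quinn Anderson (London) bought Gadget X for $146.55

Total per person:
  Quinn Anderson: $317.61
  Bob Jones: $194.08
  Noah Smith: $102.61

Top spender: Quinn Anderson ($317.61)

Quinn Anderson ($317.61)


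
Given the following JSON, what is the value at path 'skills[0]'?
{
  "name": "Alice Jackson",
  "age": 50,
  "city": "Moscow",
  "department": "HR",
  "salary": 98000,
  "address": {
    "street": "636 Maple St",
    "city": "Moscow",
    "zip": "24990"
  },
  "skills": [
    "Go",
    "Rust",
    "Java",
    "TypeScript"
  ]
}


Query: skills[0]
Path: skills -> first element
Value: Go

Go


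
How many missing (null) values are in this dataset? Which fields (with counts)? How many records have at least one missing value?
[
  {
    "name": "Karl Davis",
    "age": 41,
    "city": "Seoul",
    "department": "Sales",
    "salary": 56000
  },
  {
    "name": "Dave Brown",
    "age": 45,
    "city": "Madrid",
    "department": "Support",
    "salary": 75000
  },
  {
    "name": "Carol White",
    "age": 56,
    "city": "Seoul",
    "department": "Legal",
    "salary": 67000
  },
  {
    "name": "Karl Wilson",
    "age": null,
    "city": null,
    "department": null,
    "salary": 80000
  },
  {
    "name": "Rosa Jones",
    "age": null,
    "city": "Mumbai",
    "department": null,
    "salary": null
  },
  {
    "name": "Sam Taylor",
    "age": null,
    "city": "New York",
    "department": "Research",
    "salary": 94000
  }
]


Checking for missing (null) values in 6 records:

  Karl Davis: complete
  Dave Brown: complete
  Carol White: complete
  Karl Wilson: age, city, department
  Rosa Jones: age, department, salary
  Sam Taylor: age

Per field:
  name: 0 missing
  age: 3 missing
  city: 1 missing
  department: 2 missing
  salary: 1 missing

Total missing values: 7
Records with any missing: 3

7 missing values (age: 3, city: 1, department: 2, salary: 1); 3 incomplete records


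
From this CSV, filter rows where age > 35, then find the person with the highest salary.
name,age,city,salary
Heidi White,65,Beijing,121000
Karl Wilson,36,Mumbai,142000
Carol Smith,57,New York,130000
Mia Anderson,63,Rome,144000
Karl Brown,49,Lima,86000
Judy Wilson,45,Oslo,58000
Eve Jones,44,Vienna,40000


Filter: age > 35
Sort by: salary (descending)

Filtered records (7):
  Mia Anderson, age 63, salary $144000
  Karl Wilson, age 36, salary $142000
  Carol Smith, age 57, salary $130000
  Heidi White, age 65, salary $121000
  Karl Brown, age 49, salary $86000
  Judy Wilson, age 45, salary $58000
  Eve Jones, age 44, salary $40000

Highest salary: Mia Anderson ($144000)

Mia Anderson


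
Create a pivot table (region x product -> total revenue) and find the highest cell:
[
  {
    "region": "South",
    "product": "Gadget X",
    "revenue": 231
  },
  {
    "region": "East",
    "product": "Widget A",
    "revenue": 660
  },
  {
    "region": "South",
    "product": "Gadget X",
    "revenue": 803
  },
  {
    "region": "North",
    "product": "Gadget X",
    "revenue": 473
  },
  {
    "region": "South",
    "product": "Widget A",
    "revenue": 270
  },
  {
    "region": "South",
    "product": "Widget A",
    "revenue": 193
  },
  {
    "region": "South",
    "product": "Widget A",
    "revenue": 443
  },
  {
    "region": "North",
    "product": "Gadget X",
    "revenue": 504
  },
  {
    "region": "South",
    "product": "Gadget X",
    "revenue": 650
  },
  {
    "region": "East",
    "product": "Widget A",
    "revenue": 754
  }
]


Pivot: region (rows) x product (columns) -> total revenue

     Gadget X      Widget A    
East             0          1414  
North          977             0  
South         1684           906  

Highest: South / Gadget X = $1684

South / Gadget X = $1684


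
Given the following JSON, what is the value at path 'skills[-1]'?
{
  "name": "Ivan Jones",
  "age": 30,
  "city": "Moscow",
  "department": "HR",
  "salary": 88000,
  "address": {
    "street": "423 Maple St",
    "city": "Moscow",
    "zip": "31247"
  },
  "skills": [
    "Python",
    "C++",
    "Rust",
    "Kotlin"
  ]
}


Query: skills[-1]
Path: skills -> last element
Value: Kotlin

Kotlin


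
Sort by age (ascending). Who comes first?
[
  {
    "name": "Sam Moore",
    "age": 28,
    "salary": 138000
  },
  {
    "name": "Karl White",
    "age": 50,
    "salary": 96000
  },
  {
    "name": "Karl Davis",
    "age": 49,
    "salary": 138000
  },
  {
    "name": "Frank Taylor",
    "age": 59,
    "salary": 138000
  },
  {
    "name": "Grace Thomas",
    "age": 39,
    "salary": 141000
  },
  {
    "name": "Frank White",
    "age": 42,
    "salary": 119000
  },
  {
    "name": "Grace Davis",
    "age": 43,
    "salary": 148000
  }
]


Sort by: age (ascending)

Sorted order:
  1. Sam Moore (age = 28)
  2. Grace Thomas (age = 39)
  3. Frank White (age = 42)
  4. Grace Davis (age = 43)
  5. Karl Davis (age = 49)
  6. Karl White (age = 50)
  7. Frank Taylor (age = 59)

First: Sam Moore

Sam Moore


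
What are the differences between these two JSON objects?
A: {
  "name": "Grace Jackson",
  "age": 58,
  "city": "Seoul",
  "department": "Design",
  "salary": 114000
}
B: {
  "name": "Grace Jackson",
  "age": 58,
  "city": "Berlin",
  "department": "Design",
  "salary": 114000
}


Comparing each field (in key order):
  name: same
  age: same
  city: DIFFERENT
  department: same
  salary: same
Differences:
  city: Seoul -> Berlin

1 field(s) changed

1 change: city


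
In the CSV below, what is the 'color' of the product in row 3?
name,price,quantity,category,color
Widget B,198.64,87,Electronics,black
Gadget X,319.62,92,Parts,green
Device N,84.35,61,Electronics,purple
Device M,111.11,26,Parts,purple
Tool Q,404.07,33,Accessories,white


Query: Row 3 ('Device N'), column 'color'
Value: purple

purple


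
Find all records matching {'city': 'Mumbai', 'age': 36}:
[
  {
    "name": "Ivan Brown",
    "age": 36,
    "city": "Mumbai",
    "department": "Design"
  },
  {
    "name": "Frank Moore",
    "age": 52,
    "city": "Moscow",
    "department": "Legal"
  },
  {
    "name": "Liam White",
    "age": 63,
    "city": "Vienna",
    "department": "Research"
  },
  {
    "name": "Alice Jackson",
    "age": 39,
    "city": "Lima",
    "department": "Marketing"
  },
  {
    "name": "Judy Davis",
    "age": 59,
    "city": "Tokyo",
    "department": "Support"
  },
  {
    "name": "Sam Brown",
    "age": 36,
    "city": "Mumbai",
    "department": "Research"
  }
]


Search criteria: {'city': 'Mumbai', 'age': 36}

Checking 6 records:
  Ivan Brown: {city: Mumbai, age: 36} <-- MATCH
  Frank Moore: {city: Moscow, age: 52}
  Liam White: {city: Vienna, age: 63}
  Alice Jackson: {city: Lima, age: 39}
  Judy Davis: {city: Tokyo, age: 59}
  Sam Brown: {city: Mumbai, age: 36} <-- MATCH

Matches: ["Ivan Brown", "Sam Brown"]

["Ivan Brown", "Sam Brown"]


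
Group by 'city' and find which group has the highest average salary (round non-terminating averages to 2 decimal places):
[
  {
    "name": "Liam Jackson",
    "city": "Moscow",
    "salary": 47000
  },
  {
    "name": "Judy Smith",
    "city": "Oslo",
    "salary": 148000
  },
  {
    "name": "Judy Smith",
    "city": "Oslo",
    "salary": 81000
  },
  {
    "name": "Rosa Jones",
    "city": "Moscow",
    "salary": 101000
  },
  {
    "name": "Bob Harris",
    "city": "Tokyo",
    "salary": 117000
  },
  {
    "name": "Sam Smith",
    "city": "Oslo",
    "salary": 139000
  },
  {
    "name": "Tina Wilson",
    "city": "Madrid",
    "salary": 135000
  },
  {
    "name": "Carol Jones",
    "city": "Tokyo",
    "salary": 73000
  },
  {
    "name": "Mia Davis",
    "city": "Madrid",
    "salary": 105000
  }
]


Group by: city

Groups:
  Madrid: 2 people, avg salary = 240000/2 = $120000
  Moscow: 2 people, avg salary = 148000/2 = $74000
  Oslo: 3 people, avg salary = 368000/3 ≈ $122666.67
  Tokyo: 2 people, avg salary = 190000/2 = $95000

Highest average salary: Oslo (≈$122666.67)

Oslo (≈$122666.67)


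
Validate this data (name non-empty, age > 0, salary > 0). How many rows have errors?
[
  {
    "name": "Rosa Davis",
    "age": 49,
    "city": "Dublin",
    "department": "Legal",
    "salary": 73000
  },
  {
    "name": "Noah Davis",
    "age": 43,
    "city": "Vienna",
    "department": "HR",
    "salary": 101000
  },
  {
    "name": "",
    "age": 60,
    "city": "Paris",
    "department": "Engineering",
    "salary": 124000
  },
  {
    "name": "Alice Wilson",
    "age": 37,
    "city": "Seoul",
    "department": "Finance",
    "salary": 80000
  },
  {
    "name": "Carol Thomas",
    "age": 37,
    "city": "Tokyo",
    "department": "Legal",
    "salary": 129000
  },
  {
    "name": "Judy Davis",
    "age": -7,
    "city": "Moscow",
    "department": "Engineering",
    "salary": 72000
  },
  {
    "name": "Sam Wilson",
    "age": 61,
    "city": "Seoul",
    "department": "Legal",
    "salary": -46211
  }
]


Validating 7 records:
Rules: name non-empty, age > 0, salary > 0

  Row 1 (Rosa Davis): OK
  Row 2 (Noah Davis): OK
  Row 3 (???): empty name
  Row 4 (Alice Wilson): OK
  Row 5 (Carol Thomas): OK
  Row 6 (Judy Davis): negative age: -7
  Row 7 (Sam Wilson): negative salary: -46211

Total errors: 3

3 errors


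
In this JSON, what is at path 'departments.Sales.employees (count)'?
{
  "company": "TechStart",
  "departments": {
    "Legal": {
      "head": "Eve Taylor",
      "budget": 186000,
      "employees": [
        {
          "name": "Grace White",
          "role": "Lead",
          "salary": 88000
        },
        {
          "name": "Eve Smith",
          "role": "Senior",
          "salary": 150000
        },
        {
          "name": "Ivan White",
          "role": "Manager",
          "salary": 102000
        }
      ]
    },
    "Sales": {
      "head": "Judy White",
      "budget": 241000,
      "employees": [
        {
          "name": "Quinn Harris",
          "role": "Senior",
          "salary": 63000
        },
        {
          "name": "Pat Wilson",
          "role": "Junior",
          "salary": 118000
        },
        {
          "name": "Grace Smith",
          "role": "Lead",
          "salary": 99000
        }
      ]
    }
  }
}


Path: departments.Sales.employees (count)

Navigate:
  -> departments
  -> Sales
  -> employees (array, length 3)

3


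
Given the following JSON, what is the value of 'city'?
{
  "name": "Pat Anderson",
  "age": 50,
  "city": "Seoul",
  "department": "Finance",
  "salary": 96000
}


Looking up field 'city'
Value: Seoul

Seoul


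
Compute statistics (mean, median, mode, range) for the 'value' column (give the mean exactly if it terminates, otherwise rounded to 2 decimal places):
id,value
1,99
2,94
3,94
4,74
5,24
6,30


Data: [99, 94, 94, 74, 24, 30]
Count: 6
Sum: 415
Mean: 415/6 ≈ 69.17 (rounded to 2 decimal places)
Sorted: [24, 30, 74, 94, 94, 99]
Median: 84.0
Mode: 94 (2 times)
Range: 99 - 24 = 75
Min: 24, Max: 99

mean≈69.17, median=84.0, mode=94, range=75


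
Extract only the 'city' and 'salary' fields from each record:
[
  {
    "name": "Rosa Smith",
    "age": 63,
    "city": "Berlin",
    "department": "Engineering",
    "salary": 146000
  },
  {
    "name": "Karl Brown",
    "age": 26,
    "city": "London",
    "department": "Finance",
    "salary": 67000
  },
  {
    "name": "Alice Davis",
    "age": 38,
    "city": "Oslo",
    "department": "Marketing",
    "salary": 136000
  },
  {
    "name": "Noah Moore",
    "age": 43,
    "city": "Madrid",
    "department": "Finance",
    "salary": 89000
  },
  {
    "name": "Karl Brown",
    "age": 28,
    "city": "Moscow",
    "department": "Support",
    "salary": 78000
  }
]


Original: 5 records with fields: name, age, city, department, salary
Keep: ['city', 'salary']
Drop: ['name', 'age', 'department']
Result: 5 records, 2 fields each

[
  {
    "city": "Berlin",
    "salary": 146000
  },
  {
    "city": "London",
    "salary": 67000
  },
  {
    "city": "Oslo",
    "salary": 136000
  },
  {
    "city": "Madrid",
    "salary": 89000
  },
  {
    "city": "Moscow",
    "salary": 78000
  }
]


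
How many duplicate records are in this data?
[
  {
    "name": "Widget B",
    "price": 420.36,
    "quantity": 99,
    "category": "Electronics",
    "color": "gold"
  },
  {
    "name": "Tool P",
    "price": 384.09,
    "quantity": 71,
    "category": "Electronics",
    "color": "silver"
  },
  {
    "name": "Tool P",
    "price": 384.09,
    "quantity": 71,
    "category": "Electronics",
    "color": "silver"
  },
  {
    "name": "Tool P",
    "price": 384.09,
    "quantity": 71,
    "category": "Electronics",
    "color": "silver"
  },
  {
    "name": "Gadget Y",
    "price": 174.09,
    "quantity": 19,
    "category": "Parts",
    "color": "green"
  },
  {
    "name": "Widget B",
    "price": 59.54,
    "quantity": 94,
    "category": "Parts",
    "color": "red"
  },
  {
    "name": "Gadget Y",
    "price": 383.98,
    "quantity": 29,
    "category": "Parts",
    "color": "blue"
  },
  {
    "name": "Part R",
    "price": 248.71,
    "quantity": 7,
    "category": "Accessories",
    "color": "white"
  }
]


Checking 8 records for duplicates:

  Row 1: Widget B ($420.36, qty 99)
  Row 2: Tool P ($384.09, qty 71)
  Row 3: Tool P ($384.09, qty 71) <-- DUPLICATE
  Row 4: Tool P ($384.09, qty 71) <-- DUPLICATE
  Row 5: Gadget Y ($174.09, qty 19)
  Row 6: Widget B ($59.54, qty 94)
  Row 7: Gadget Y ($383.98, qty 29)
  Row 8: Part R ($248.71, qty 7)

Duplicates found: 2
Unique records: 6

2 duplicates, 6 unique


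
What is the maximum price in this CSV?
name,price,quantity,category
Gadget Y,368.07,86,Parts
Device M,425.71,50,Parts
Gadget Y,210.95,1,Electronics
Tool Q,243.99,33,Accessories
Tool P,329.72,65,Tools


Computing maximum price:
Values: [368.07, 425.71, 210.95, 243.99, 329.72]
Max = 425.71

425.71


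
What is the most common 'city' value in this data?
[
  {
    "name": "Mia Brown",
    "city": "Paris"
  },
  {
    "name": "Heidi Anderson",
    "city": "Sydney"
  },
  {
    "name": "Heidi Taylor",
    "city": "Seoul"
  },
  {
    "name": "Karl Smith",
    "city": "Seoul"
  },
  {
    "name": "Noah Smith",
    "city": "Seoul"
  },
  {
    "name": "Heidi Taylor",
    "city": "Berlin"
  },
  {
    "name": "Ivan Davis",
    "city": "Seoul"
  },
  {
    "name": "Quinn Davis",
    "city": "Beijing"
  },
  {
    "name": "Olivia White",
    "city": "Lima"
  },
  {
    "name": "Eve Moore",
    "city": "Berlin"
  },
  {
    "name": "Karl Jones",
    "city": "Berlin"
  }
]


Counting 'city' values across 11 records:

  Seoul: 4 ####
  Berlin: 3 ###
  Paris: 1 #
  Sydney: 1 #
  Beijing: 1 #
  Lima: 1 #

Most common: Seoul (4 times)

Seoul (4 times)


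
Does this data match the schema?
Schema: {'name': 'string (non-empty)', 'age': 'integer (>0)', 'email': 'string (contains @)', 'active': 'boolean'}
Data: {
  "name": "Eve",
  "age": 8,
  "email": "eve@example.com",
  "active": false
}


Validating each field against schema:
  name: OK (non-empty string)
  age: OK (positive integer)
  email: OK (string with @)
  active: OK (boolean)

Result: VALID

VALID


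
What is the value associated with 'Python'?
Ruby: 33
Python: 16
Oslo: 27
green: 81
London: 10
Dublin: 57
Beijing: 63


Looking up key 'Python'
Value: 16

16


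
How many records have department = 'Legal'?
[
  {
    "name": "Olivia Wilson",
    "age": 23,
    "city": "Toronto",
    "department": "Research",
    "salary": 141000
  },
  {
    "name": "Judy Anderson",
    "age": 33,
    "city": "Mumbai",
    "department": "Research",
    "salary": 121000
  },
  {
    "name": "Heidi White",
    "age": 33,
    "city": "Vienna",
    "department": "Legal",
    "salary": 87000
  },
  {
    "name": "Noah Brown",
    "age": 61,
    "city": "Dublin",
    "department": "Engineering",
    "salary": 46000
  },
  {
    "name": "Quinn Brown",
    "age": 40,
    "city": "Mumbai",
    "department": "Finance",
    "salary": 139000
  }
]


Data: 5 records
Condition: department = 'Legal'

Checking each record:
  Olivia Wilson: Research
  Judy Anderson: Research
  Heidi White: Legal MATCH
  Noah Brown: Engineering
  Quinn Brown: Finance

Count: 1

1


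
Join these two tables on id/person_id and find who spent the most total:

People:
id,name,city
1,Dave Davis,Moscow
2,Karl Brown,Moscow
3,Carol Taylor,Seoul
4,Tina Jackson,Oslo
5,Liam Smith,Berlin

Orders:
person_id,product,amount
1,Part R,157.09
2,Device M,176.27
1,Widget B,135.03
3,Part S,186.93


Join on: people.id = orders.person_id

Joined rows:
  Dave Davis (Moscow) bought Part R for $157.09
  Karl Brown (Moscow) bought Device M for $176.27
  Dave Davis (Moscow) bought Widget B for $135.03
  Carol Taylor (Seoul) bought Part S for $186.93

Total per person:
  Dave Davis: $292.12
  Carol Taylor: $186.93
  Karl Brown: $176.27

Top spender: Dave Davis ($292.12)

Dave Davis ($292.12)


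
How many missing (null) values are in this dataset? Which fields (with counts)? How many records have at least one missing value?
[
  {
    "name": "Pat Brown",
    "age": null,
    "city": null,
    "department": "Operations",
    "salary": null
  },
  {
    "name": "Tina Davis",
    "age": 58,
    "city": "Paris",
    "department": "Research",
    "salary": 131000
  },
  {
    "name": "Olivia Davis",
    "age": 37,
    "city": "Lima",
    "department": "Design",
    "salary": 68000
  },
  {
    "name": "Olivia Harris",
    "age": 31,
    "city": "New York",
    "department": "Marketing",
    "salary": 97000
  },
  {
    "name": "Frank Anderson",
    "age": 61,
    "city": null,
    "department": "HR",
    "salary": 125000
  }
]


Checking for missing (null) values in 5 records:

  Pat Brown: age, city, salary
  Tina Davis: complete
  Olivia Davis: complete
  Olivia Harris: complete
  Frank Anderson: city

Per field:
  name: 0 missing
  age: 1 missing
  city: 2 missing
  department: 0 missing
  salary: 1 missing

Total missing values: 4
Records with any missing: 2

4 missing values (age: 1, city: 2, salary: 1); 2 incomplete records


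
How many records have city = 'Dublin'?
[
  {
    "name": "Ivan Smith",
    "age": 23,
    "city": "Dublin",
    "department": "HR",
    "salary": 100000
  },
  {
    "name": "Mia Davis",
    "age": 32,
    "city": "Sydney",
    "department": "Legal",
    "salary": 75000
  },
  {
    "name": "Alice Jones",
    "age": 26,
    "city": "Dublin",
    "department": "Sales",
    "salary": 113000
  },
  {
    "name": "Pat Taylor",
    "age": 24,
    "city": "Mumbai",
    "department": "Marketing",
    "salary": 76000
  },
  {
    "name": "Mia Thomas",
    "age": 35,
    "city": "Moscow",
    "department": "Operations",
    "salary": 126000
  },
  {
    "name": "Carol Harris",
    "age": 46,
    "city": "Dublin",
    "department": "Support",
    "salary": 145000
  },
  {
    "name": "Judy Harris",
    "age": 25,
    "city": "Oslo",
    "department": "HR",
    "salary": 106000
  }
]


Data: 7 records
Condition: city = 'Dublin'

Checking each record:
  Ivan Smith: Dublin MATCH
  Mia Davis: Sydney
  Alice Jones: Dublin MATCH
  Pat Taylor: Mumbai
  Mia Thomas: Moscow
  Carol Harris: Dublin MATCH
  Judy Harris: Oslo

Count: 3

3


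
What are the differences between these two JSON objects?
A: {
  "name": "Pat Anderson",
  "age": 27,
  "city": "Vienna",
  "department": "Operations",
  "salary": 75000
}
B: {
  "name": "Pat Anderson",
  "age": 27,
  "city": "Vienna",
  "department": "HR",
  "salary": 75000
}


Comparing each field (in key order):
  name: same
  age: same
  city: same
  department: DIFFERENT
  salary: same
Differences:
  department: Operations -> HR

1 field(s) changed

1 change: department


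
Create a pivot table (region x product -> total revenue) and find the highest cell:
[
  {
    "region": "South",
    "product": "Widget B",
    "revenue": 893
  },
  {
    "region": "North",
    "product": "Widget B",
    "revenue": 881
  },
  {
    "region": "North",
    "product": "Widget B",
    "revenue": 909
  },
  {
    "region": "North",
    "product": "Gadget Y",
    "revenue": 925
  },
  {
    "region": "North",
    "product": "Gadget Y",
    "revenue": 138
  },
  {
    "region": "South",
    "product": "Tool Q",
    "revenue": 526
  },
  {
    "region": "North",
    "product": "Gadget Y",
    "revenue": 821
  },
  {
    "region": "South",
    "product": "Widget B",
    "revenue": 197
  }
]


Pivot: region (rows) x product (columns) -> total revenue

     Gadget Y      Tool Q        Widget B    
North         1884             0          1790  
South            0           526          1090  

Highest: North / Gadget Y = $1884

North / Gadget Y = $1884


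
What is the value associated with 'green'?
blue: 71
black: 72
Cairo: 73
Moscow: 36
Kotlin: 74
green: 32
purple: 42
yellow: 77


Looking up key 'green'
Value: 32

32


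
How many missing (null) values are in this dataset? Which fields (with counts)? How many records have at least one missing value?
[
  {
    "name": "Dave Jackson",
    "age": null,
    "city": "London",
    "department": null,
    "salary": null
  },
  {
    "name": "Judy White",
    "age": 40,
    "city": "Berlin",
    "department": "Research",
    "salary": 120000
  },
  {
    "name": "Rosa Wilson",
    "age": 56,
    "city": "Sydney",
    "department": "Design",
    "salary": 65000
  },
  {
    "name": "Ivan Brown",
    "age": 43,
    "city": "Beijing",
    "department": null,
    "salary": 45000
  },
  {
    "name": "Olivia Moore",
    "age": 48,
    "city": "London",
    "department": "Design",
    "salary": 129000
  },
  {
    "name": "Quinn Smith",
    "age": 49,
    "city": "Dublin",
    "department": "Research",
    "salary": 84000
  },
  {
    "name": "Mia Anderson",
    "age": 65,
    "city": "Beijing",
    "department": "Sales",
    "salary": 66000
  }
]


Checking for missing (null) values in 7 records:

  Dave Jackson: age, department, salary
  Judy White: complete
  Rosa Wilson: complete
  Ivan Brown: department
  Olivia Moore: complete
  Quinn Smith: complete
  Mia Anderson: complete

Per field:
  name: 0 missing
  age: 1 missing
  city: 0 missing
  department: 2 missing
  salary: 1 missing

Total missing values: 4
Records with any missing: 2

4 missing values (age: 1, department: 2, salary: 1); 2 incomplete records


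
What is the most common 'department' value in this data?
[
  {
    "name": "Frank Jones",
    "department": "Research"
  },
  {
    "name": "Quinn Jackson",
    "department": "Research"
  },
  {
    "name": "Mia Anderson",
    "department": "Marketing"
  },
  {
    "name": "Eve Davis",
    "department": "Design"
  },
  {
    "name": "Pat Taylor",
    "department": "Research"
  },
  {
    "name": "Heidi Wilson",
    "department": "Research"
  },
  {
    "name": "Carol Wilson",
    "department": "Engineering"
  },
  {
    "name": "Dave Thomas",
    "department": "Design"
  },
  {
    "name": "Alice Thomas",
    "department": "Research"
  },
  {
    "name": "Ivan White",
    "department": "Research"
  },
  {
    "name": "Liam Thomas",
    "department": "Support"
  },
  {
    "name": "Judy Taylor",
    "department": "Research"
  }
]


Counting 'department' values across 12 records:

  Research: 7 #######
  Design: 2 ##
  Marketing: 1 #
  Engineering: 1 #
  Support: 1 #

Most common: Research (7 times)

Research (7 times)


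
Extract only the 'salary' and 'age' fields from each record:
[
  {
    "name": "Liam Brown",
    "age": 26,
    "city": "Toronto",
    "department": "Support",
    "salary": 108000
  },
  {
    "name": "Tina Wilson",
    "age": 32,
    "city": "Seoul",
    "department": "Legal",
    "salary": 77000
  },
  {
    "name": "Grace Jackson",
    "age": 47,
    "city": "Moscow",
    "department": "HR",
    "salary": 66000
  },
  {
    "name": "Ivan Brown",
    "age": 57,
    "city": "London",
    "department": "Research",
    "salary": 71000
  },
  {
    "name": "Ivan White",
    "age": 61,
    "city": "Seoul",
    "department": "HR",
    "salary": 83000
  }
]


Original: 5 records with fields: name, age, city, department, salary
Keep: ['salary', 'age']
Drop: ['name', 'city', 'department']
Result: 5 records, 2 fields each

[
  {
    "salary": 108000,
    "age": 26
  },
  {
    "salary": 77000,
    "age": 32
  },
  {
    "salary": 66000,
    "age": 47
  },
  {
    "salary": 71000,
    "age": 57
  },
  {
    "salary": 83000,
    "age": 61
  }
]


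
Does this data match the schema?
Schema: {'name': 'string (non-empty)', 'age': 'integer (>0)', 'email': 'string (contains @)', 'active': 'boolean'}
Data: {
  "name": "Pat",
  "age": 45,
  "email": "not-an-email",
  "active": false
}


Validating each field against schema:
  name: OK (non-empty string)
  age: OK (positive integer)
  email: FAIL ("not-an-email" does not contain @)
  active: OK (boolean)

Result: INVALID (1 error: email)

INVALID (1 error: email)


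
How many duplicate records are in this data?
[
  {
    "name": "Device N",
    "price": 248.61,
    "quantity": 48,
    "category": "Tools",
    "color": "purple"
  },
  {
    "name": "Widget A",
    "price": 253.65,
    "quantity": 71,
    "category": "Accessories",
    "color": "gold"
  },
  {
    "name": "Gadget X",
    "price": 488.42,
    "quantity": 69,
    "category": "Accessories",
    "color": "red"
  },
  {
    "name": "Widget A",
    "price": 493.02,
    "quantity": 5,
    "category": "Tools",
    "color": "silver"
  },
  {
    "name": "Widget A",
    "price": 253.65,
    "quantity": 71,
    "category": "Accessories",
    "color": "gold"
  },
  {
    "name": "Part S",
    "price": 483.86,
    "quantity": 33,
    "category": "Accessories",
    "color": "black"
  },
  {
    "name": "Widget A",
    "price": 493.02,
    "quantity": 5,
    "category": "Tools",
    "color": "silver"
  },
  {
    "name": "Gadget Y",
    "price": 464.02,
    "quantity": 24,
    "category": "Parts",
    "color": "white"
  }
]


Checking 8 records for duplicates:

  Row 1: Device N ($248.61, qty 48)
  Row 2: Widget A ($253.65, qty 71)
  Row 3: Gadget X ($488.42, qty 69)
  Row 4: Widget A ($493.02, qty 5)
  Row 5: Widget A ($253.65, qty 71) <-- DUPLICATE
  Row 6: Part S ($483.86, qty 33)
  Row 7: Widget A ($493.02, qty 5) <-- DUPLICATE
  Row 8: Gadget Y ($464.02, qty 24)

Duplicates found: 2
Unique records: 6

2 duplicates, 6 unique


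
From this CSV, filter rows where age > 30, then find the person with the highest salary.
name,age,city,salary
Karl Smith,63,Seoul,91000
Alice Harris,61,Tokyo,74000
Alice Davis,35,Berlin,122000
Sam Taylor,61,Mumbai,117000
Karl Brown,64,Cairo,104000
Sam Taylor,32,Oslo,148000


Filter: age > 30
Sort by: salary (descending)

Filtered records (6):
  Sam Taylor, age 32, salary $148000
  Alice Davis, age 35, salary $122000
  Sam Taylor, age 61, salary $117000
  Karl Brown, age 64, salary $104000
  Karl Smith, age 63, salary $91000
  Alice Harris, age 61, salary $74000

Highest salary: Sam Taylor ($148000)

Sam Taylor


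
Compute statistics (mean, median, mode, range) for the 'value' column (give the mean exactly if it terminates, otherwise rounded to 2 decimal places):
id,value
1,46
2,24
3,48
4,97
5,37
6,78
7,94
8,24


Data: [46, 24, 48, 97, 37, 78, 94, 24]
Count: 8
Sum: 448
Mean: 448/8 = 56
Sorted: [24, 24, 37, 46, 48, 78, 94, 97]
Median: 47.0
Mode: 24 (2 times)
Range: 97 - 24 = 73
Min: 24, Max: 97

mean=56, median=47.0, mode=24, range=73
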